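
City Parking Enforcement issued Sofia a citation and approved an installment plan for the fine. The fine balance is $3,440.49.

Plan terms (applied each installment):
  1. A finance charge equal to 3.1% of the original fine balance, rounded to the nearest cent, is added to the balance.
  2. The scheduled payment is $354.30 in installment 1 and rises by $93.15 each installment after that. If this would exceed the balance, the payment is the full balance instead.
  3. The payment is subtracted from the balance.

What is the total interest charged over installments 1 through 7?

$746.62

# | Opening | Interest | Payment | End bal
1 | $3,440.49 | $106.66 | $354.30 | $3,192.85
2 | $3,192.85 | $106.66 | $447.45 | $2,852.06
3 | $2,852.06 | $106.66 | $540.60 | $2,418.12
4 | $2,418.12 | $106.66 | $633.75 | $1,891.03
5 | $1,891.03 | $106.66 | $726.90 | $1,270.79
6 | $1,270.79 | $106.66 | $820.05 | $557.40
7 | $557.40 | $106.66 | $664.06 | $0.00
Total interest: $106.66 + $106.66 + $106.66 + $106.66 + $106.66 + $106.66 + $106.66 = $746.62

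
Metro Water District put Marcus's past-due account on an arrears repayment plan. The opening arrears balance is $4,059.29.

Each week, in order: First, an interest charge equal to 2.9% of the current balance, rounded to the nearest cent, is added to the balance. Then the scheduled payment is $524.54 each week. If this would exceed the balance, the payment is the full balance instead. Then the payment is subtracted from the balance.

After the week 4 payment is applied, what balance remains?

$2,359.84

Week 1: $4,059.29 +$117.72 interest = $4,177.01; pay $524.54 → $3,652.47
Week 2: $3,652.47 +$105.92 interest = $3,758.39; pay $524.54 → $3,233.85
Week 3: $3,233.85 +$93.78 interest = $3,327.63; pay $524.54 → $2,803.09
Week 4: $2,803.09 +$81.29 interest = $2,884.38; pay $524.54 → $2,359.84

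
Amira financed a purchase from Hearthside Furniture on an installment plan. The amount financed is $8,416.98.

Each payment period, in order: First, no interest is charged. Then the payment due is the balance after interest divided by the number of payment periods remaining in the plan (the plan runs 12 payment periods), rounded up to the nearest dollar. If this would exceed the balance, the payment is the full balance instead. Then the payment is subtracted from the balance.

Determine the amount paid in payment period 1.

$702.00

Payment period 1: $8,416.98 − $702.00 → $7,714.98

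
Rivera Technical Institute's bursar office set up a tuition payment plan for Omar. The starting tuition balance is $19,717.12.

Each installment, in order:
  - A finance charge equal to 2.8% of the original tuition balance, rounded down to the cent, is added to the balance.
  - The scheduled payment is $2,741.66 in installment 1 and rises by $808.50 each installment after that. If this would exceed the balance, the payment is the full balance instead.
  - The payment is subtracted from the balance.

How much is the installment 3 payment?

$4,358.66

# | Opening | Interest | Payment | End bal
1 | $19,717.12 | $552.07 | $2,741.66 | $17,527.53
2 | $17,527.53 | $552.07 | $3,550.16 | $14,529.44
3 | $14,529.44 | $552.07 | $4,358.66 | $10,722.85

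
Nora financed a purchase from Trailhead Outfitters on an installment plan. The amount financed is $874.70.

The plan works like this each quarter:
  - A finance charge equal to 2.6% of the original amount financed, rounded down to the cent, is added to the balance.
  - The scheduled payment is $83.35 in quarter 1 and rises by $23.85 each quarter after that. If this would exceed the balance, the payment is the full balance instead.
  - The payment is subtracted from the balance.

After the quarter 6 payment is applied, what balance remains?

Quarter 1: $874.70 +$22.74 interest = $897.44; pay $83.35 → $814.09
Quarter 2: $814.09 +$22.74 interest = $836.83; pay $107.20 → $729.63
Quarter 3: $729.63 +$22.74 interest = $752.37; pay $131.05 → $621.32
Quarter 4: $621.32 +$22.74 interest = $644.06; pay $154.90 → $489.16
Quarter 5: $489.16 +$22.74 interest = $511.90; pay $178.75 → $333.15
Quarter 6: $333.15 +$22.74 interest = $355.89; pay $202.60 → $153.29

$153.29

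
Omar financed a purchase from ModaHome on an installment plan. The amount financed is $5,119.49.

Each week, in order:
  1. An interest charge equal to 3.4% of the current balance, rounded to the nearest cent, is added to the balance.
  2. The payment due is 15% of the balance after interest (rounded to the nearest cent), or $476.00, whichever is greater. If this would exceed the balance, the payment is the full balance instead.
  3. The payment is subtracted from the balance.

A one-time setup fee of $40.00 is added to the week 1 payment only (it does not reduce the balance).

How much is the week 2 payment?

Week 1: opening $5,119.49; interest $174.06 → $5,293.55; payment $794.03 (+ $40.00 fee); balance $4,499.52
Week 2: opening $4,499.52; interest $152.98 → $4,652.50; payment $697.88; balance $3,954.62

$697.88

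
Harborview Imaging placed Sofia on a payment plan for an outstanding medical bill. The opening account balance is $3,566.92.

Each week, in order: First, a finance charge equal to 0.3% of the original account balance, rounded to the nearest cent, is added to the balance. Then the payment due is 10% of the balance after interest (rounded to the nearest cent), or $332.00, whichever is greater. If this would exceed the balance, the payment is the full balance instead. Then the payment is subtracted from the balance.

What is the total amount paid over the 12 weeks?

$3,695.32

Week 1: opening $3,566.92; interest $10.70 → $3,577.62; payment $357.76; balance $3,219.86
Week 2: opening $3,219.86; interest $10.70 → $3,230.56; payment $332.00; balance $2,898.56
Week 3: opening $2,898.56; interest $10.70 → $2,909.26; payment $332.00; balance $2,577.26
Week 4: opening $2,577.26; interest $10.70 → $2,587.96; payment $332.00; balance $2,255.96
Week 5: opening $2,255.96; interest $10.70 → $2,266.66; payment $332.00; balance $1,934.66
Week 6: opening $1,934.66; interest $10.70 → $1,945.36; payment $332.00; balance $1,613.36
Week 7: opening $1,613.36; interest $10.70 → $1,624.06; payment $332.00; balance $1,292.06
Week 8: opening $1,292.06; interest $10.70 → $1,302.76; payment $332.00; balance $970.76
Week 9: opening $970.76; interest $10.70 → $981.46; payment $332.00; balance $649.46
Week 10: opening $649.46; interest $10.70 → $660.16; payment $332.00; balance $328.16
Week 11: opening $328.16; interest $10.70 → $338.86; payment $332.00; balance $6.86
Week 12: opening $6.86; interest $10.70 → $17.56; payment $17.56; balance $0.00
Total paid: $3,695.32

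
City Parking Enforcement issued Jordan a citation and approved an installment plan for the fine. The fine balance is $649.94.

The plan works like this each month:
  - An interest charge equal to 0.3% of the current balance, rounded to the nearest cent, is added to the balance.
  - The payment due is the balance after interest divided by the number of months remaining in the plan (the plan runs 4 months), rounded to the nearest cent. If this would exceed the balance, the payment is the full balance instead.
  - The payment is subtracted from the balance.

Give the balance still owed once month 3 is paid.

Month 1: opening $649.94; interest $1.95 → $651.89; payment $162.97; balance $488.92
Month 2: opening $488.92; interest $1.47 → $490.39; payment $163.46; balance $326.93
Month 3: opening $326.93; interest $0.98 → $327.91; payment $163.96; balance $163.95

$163.95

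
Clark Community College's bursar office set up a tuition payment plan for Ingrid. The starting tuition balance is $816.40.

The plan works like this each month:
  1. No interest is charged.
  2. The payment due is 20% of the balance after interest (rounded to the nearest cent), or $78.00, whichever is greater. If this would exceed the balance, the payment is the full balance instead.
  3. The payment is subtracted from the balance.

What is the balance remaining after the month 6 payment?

$178.40

# | Opening | Payment | End bal
1 | $816.40 | $163.28 | $653.12
2 | $653.12 | $130.62 | $522.50
3 | $522.50 | $104.50 | $418.00
4 | $418.00 | $83.60 | $334.40
5 | $334.40 | $78.00 | $256.40
6 | $256.40 | $78.00 | $178.40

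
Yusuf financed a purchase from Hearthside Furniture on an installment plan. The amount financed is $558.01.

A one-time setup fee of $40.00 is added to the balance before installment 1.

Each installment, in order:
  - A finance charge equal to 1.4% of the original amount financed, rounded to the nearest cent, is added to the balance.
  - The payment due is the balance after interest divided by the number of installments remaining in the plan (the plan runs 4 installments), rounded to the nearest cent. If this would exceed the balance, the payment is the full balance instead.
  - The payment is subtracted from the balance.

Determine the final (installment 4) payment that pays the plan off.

$165.77

Installment 1: opening $598.01; interest $7.81 → $605.82; payment $151.46; balance $454.36
Installment 2: opening $454.36; interest $7.81 → $462.17; payment $154.06; balance $308.11
Installment 3: opening $308.11; interest $7.81 → $315.92; payment $157.96; balance $157.96
Installment 4: opening $157.96; interest $7.81 → $165.77; payment $165.77; balance $0.00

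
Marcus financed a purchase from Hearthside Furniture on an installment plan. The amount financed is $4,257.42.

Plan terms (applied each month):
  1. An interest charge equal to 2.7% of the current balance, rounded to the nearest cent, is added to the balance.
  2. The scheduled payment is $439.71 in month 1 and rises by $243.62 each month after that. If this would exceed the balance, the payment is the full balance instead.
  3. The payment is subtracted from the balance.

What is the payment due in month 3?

$926.95

# | Opening | Interest | Payment | End bal
1 | $4,257.42 | $114.95 | $439.71 | $3,932.66
2 | $3,932.66 | $106.18 | $683.33 | $3,355.51
3 | $3,355.51 | $90.60 | $926.95 | $2,519.16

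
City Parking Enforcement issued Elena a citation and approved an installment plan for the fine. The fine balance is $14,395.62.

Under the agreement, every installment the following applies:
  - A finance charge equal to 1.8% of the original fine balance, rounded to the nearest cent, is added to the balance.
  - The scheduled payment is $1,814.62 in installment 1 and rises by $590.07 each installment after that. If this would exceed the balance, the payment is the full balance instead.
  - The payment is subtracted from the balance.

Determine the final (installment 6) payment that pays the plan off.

$976.54

# | Opening | Interest | Payment | End bal
1 | $14,395.62 | $259.12 | $1,814.62 | $12,840.12
2 | $12,840.12 | $259.12 | $2,404.69 | $10,694.55
3 | $10,694.55 | $259.12 | $2,994.76 | $7,958.91
4 | $7,958.91 | $259.12 | $3,584.83 | $4,633.20
5 | $4,633.20 | $259.12 | $4,174.90 | $717.42
6 | $717.42 | $259.12 | $976.54 | $0.00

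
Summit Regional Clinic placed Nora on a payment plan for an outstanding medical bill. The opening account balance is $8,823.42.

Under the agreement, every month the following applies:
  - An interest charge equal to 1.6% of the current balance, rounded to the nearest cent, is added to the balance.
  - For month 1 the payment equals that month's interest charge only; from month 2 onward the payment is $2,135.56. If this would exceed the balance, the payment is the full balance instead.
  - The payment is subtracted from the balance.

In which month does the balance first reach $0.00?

6

Month 1: opening $8,823.42; interest $141.17 → $8,964.59; payment $141.17; balance $8,823.42
Month 2: opening $8,823.42; interest $141.17 → $8,964.59; payment $2,135.56; balance $6,829.03
Month 3: opening $6,829.03; interest $109.26 → $6,938.29; payment $2,135.56; balance $4,802.73
Month 4: opening $4,802.73; interest $76.84 → $4,879.57; payment $2,135.56; balance $2,744.01
Month 5: opening $2,744.01; interest $43.90 → $2,787.91; payment $2,135.56; balance $652.35
Month 6: opening $652.35; interest $10.44 → $662.79; payment $662.79; balance $0.00
Balance reaches $0.00 in month 6.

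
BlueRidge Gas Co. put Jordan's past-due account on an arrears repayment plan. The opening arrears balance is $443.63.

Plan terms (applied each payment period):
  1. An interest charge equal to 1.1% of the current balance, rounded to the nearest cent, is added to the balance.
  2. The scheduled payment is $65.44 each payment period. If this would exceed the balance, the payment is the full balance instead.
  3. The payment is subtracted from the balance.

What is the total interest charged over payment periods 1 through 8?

Payment period 1: opening $443.63; interest $4.88 → $448.51; payment $65.44; balance $383.07
Payment period 2: opening $383.07; interest $4.21 → $387.28; payment $65.44; balance $321.84
Payment period 3: opening $321.84; interest $3.54 → $325.38; payment $65.44; balance $259.94
Payment period 4: opening $259.94; interest $2.86 → $262.80; payment $65.44; balance $197.36
Payment period 5: opening $197.36; interest $2.17 → $199.53; payment $65.44; balance $134.09
Payment period 6: opening $134.09; interest $1.47 → $135.56; payment $65.44; balance $70.12
Payment period 7: opening $70.12; interest $0.77 → $70.89; payment $65.44; balance $5.45
Payment period 8: opening $5.45; interest $0.06 → $5.51; payment $5.51; balance $0.00
Total interest: $4.88 + $4.21 + $3.54 + $2.86 + $2.17 + $1.47 + $0.77 + $0.06 = $19.96

$19.96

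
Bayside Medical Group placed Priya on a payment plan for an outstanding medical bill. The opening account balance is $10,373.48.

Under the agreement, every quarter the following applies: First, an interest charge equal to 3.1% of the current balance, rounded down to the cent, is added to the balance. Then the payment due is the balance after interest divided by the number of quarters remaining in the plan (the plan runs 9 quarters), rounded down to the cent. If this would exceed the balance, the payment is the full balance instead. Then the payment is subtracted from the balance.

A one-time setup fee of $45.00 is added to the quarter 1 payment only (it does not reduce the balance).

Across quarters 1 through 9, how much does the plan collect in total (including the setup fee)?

$12,166.72

Quarter 1: opening $10,373.48; interest $321.57 → $10,695.05; payment $1,188.33 (+ $45.00 fee); balance $9,506.72
Quarter 2: opening $9,506.72; interest $294.70 → $9,801.42; payment $1,225.17; balance $8,576.25
Quarter 3: opening $8,576.25; interest $265.86 → $8,842.11; payment $1,263.15; balance $7,578.96
Quarter 4: opening $7,578.96; interest $234.94 → $7,813.90; payment $1,302.31; balance $6,511.59
Quarter 5: opening $6,511.59; interest $201.85 → $6,713.44; payment $1,342.68; balance $5,370.76
Quarter 6: opening $5,370.76; interest $166.49 → $5,537.25; payment $1,384.31; balance $4,152.94
Quarter 7: opening $4,152.94; interest $128.74 → $4,281.68; payment $1,427.22; balance $2,854.46
Quarter 8: opening $2,854.46; interest $88.48 → $2,942.94; payment $1,471.47; balance $1,471.47
Quarter 9: opening $1,471.47; interest $45.61 → $1,517.08; payment $1,517.08; balance $0.00
Total paid: $12,166.72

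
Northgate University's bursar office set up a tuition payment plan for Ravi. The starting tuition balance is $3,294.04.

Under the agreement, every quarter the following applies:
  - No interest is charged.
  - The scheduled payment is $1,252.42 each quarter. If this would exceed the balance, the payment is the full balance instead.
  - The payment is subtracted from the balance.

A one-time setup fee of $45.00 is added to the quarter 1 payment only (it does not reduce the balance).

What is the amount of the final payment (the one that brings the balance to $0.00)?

Quarter 1: opening $3,294.04; payment $1,252.42 (+ $45.00 fee); balance $2,041.62
Quarter 2: opening $2,041.62; payment $1,252.42; balance $789.20
Quarter 3: opening $789.20; payment $789.20; balance $0.00

$789.20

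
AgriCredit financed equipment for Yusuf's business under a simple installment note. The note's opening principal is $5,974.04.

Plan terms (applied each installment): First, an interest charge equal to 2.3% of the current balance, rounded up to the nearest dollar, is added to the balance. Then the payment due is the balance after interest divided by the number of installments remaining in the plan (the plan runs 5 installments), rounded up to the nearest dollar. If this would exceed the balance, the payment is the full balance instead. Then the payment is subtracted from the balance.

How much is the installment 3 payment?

$1,280.00

# | Opening | Interest | Payment | End bal
1 | $5,974.04 | $138.00 | $1,223.00 | $4,889.04
2 | $4,889.04 | $113.00 | $1,251.00 | $3,751.04
3 | $3,751.04 | $87.00 | $1,280.00 | $2,558.04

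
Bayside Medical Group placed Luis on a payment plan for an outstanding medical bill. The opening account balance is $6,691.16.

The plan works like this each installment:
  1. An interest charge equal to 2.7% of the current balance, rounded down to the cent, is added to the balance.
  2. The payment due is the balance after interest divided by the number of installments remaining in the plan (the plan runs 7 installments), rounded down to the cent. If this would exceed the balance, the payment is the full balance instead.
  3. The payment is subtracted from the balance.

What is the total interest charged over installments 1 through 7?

$762.99

Installment 1: opening $6,691.16; interest $180.66 → $6,871.82; payment $981.68; balance $5,890.14
Installment 2: opening $5,890.14; interest $159.03 → $6,049.17; payment $1,008.19; balance $5,040.98
Installment 3: opening $5,040.98; interest $136.10 → $5,177.08; payment $1,035.41; balance $4,141.67
Installment 4: opening $4,141.67; interest $111.82 → $4,253.49; payment $1,063.37; balance $3,190.12
Installment 5: opening $3,190.12; interest $86.13 → $3,276.25; payment $1,092.08; balance $2,184.17
Installment 6: opening $2,184.17; interest $58.97 → $2,243.14; payment $1,121.57; balance $1,121.57
Installment 7: opening $1,121.57; interest $30.28 → $1,151.85; payment $1,151.85; balance $0.00
Total interest: $180.66 + $159.03 + $136.10 + $111.82 + $86.13 + $58.97 + $30.28 = $762.99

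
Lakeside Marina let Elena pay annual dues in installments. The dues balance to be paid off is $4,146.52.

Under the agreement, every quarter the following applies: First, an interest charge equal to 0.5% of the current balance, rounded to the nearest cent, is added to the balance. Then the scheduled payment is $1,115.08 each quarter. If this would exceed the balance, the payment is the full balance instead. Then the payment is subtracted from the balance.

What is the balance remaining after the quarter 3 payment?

$847.03

Quarter 1: $4,146.52 +$20.73 interest = $4,167.25; pay $1,115.08 → $3,052.17
Quarter 2: $3,052.17 +$15.26 interest = $3,067.43; pay $1,115.08 → $1,952.35
Quarter 3: $1,952.35 +$9.76 interest = $1,962.11; pay $1,115.08 → $847.03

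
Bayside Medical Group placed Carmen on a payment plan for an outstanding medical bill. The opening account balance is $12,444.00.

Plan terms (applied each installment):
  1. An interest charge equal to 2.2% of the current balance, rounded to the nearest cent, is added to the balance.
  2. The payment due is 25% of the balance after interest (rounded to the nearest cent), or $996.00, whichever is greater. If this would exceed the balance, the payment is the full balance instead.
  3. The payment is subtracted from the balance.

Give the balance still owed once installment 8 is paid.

Installment 1: opening $12,444.00; interest $273.77 → $12,717.77; payment $3,179.44; balance $9,538.33
Installment 2: opening $9,538.33; interest $209.84 → $9,748.17; payment $2,437.04; balance $7,311.13
Installment 3: opening $7,311.13; interest $160.84 → $7,471.97; payment $1,867.99; balance $5,603.98
Installment 4: opening $5,603.98; interest $123.29 → $5,727.27; payment $1,431.82; balance $4,295.45
Installment 5: opening $4,295.45; interest $94.50 → $4,389.95; payment $1,097.49; balance $3,292.46
Installment 6: opening $3,292.46; interest $72.43 → $3,364.89; payment $996.00; balance $2,368.89
Installment 7: opening $2,368.89; interest $52.12 → $2,421.01; payment $996.00; balance $1,425.01
Installment 8: opening $1,425.01; interest $31.35 → $1,456.36; payment $996.00; balance $460.36

$460.36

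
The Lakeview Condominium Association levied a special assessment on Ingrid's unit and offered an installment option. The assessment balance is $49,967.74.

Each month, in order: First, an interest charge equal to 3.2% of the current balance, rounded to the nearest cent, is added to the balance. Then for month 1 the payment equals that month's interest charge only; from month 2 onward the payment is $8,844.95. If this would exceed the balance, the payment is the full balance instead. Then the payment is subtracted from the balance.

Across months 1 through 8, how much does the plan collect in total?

$57,622.04

Month 1: opening $49,967.74; interest $1,598.97 → $51,566.71; payment $1,598.97; balance $49,967.74
Month 2: opening $49,967.74; interest $1,598.97 → $51,566.71; payment $8,844.95; balance $42,721.76
Month 3: opening $42,721.76; interest $1,367.10 → $44,088.86; payment $8,844.95; balance $35,243.91
Month 4: opening $35,243.91; interest $1,127.81 → $36,371.72; payment $8,844.95; balance $27,526.77
Month 5: opening $27,526.77; interest $880.86 → $28,407.63; payment $8,844.95; balance $19,562.68
Month 6: opening $19,562.68; interest $626.01 → $20,188.69; payment $8,844.95; balance $11,343.74
Month 7: opening $11,343.74; interest $363.00 → $11,706.74; payment $8,844.95; balance $2,861.79
Month 8: opening $2,861.79; interest $91.58 → $2,953.37; payment $2,953.37; balance $0.00
Total paid: $57,622.04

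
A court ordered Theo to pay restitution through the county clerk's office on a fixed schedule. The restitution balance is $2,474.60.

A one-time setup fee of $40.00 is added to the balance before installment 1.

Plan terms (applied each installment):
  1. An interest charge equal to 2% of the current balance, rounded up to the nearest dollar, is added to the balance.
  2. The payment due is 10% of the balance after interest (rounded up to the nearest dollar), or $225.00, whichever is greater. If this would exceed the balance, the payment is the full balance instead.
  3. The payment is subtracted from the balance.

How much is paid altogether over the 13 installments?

Installment 1: opening $2,514.60; interest $51.00 → $2,565.60; payment $257.00; balance $2,308.60
Installment 2: opening $2,308.60; interest $47.00 → $2,355.60; payment $236.00; balance $2,119.60
Installment 3: opening $2,119.60; interest $43.00 → $2,162.60; payment $225.00; balance $1,937.60
Installment 4: opening $1,937.60; interest $39.00 → $1,976.60; payment $225.00; balance $1,751.60
Installment 5: opening $1,751.60; interest $36.00 → $1,787.60; payment $225.00; balance $1,562.60
Installment 6: opening $1,562.60; interest $32.00 → $1,594.60; payment $225.00; balance $1,369.60
Installment 7: opening $1,369.60; interest $28.00 → $1,397.60; payment $225.00; balance $1,172.60
Installment 8: opening $1,172.60; interest $24.00 → $1,196.60; payment $225.00; balance $971.60
Installment 9: opening $971.60; interest $20.00 → $991.60; payment $225.00; balance $766.60
Installment 10: opening $766.60; interest $16.00 → $782.60; payment $225.00; balance $557.60
Installment 11: opening $557.60; interest $12.00 → $569.60; payment $225.00; balance $344.60
Installment 12: opening $344.60; interest $7.00 → $351.60; payment $225.00; balance $126.60
Installment 13: opening $126.60; interest $3.00 → $129.60; payment $129.60; balance $0.00
Total paid: $2,872.60

$2,872.60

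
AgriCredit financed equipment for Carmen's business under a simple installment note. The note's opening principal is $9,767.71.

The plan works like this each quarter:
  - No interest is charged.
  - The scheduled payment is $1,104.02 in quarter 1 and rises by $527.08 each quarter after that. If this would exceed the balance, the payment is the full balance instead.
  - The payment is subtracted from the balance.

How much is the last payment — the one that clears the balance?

$2,189.15

# | Opening | Payment | End bal
1 | $9,767.71 | $1,104.02 | $8,663.69
2 | $8,663.69 | $1,631.10 | $7,032.59
3 | $7,032.59 | $2,158.18 | $4,874.41
4 | $4,874.41 | $2,685.26 | $2,189.15
5 | $2,189.15 | $2,189.15 | $0.00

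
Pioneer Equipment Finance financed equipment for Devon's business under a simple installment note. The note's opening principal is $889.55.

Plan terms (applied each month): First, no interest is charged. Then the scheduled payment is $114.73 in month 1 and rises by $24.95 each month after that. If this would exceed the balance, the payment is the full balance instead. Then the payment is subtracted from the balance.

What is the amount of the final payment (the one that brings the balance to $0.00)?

$66.40

# | Opening | Payment | End bal
1 | $889.55 | $114.73 | $774.82
2 | $774.82 | $139.68 | $635.14
3 | $635.14 | $164.63 | $470.51
4 | $470.51 | $189.58 | $280.93
5 | $280.93 | $214.53 | $66.40
6 | $66.40 | $66.40 | $0.00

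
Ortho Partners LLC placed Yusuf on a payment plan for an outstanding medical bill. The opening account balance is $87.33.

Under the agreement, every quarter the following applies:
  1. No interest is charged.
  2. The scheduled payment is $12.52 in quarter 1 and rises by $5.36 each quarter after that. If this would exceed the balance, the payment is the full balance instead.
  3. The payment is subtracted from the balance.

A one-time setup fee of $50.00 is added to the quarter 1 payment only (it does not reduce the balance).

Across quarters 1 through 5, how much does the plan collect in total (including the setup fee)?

$137.33

Quarter 1: opening $87.33; payment $12.52 (+ $50.00 fee); balance $74.81
Quarter 2: opening $74.81; payment $17.88; balance $56.93
Quarter 3: opening $56.93; payment $23.24; balance $33.69
Quarter 4: opening $33.69; payment $28.60; balance $5.09
Quarter 5: opening $5.09; payment $5.09; balance $0.00
Total paid: $137.33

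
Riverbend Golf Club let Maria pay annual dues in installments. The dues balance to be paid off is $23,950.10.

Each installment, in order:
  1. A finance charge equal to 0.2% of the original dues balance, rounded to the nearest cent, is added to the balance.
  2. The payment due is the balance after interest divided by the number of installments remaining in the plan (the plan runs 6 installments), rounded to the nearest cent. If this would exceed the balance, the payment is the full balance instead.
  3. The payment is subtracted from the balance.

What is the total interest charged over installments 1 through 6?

Installment 1: $23,950.10 +$47.90 interest = $23,998.00; pay $3,999.67 → $19,998.33
Installment 2: $19,998.33 +$47.90 interest = $20,046.23; pay $4,009.25 → $16,036.98
Installment 3: $16,036.98 +$47.90 interest = $16,084.88; pay $4,021.22 → $12,063.66
Installment 4: $12,063.66 +$47.90 interest = $12,111.56; pay $4,037.19 → $8,074.37
Installment 5: $8,074.37 +$47.90 interest = $8,122.27; pay $4,061.14 → $4,061.13
Installment 6: $4,061.13 +$47.90 interest = $4,109.03; pay $4,109.03 → $0.00
Total interest: $47.90 + $47.90 + $47.90 + $47.90 + $47.90 + $47.90 = $287.40

$287.40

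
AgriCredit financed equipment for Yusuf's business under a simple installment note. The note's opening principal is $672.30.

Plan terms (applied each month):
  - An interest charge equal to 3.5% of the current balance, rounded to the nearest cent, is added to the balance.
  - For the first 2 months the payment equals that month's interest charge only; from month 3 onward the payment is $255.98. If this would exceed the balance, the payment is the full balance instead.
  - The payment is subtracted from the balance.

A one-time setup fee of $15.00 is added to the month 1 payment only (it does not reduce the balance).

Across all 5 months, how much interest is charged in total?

$92.95

Month 1: $672.30 +$23.53 interest = $695.83; pay $23.53 (+ $15.00 fee) → $672.30
Month 2: $672.30 +$23.53 interest = $695.83; pay $23.53 → $672.30
Month 3: $672.30 +$23.53 interest = $695.83; pay $255.98 → $439.85
Month 4: $439.85 +$15.39 interest = $455.24; pay $255.98 → $199.26
Month 5: $199.26 +$6.97 interest = $206.23; pay $206.23 → $0.00
Total interest: $23.53 + $23.53 + $23.53 + $15.39 + $6.97 = $92.95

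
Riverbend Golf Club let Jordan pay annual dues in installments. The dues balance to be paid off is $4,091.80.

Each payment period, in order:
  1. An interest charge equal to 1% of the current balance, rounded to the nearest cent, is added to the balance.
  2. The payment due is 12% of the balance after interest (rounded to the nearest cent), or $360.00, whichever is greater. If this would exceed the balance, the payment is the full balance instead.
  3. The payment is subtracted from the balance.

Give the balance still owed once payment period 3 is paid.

$2,872.94

# | Opening | Interest | Payment | End bal
1 | $4,091.80 | $40.92 | $495.93 | $3,636.79
2 | $3,636.79 | $36.37 | $440.78 | $3,232.38
3 | $3,232.38 | $32.32 | $391.76 | $2,872.94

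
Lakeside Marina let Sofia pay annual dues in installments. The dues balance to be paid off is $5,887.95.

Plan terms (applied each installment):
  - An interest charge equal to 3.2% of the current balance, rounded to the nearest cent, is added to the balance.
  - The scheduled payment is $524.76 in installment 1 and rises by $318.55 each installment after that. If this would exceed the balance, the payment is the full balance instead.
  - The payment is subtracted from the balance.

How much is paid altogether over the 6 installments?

Installment 1: $5,887.95 +$188.41 interest = $6,076.36; pay $524.76 → $5,551.60
Installment 2: $5,551.60 +$177.65 interest = $5,729.25; pay $843.31 → $4,885.94
Installment 3: $4,885.94 +$156.35 interest = $5,042.29; pay $1,161.86 → $3,880.43
Installment 4: $3,880.43 +$124.17 interest = $4,004.60; pay $1,480.41 → $2,524.19
Installment 5: $2,524.19 +$80.77 interest = $2,604.96; pay $1,798.96 → $806.00
Installment 6: $806.00 +$25.79 interest = $831.79; pay $831.79 → $0.00
Total paid: $6,641.09

$6,641.09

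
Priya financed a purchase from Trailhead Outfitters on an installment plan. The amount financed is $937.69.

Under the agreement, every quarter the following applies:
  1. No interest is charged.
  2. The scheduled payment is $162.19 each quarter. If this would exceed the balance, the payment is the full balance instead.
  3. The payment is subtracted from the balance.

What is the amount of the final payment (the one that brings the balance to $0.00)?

$126.74

Quarter 1: opening $937.69; payment $162.19; balance $775.50
Quarter 2: opening $775.50; payment $162.19; balance $613.31
Quarter 3: opening $613.31; payment $162.19; balance $451.12
Quarter 4: opening $451.12; payment $162.19; balance $288.93
Quarter 5: opening $288.93; payment $162.19; balance $126.74
Quarter 6: opening $126.74; payment $126.74; balance $0.00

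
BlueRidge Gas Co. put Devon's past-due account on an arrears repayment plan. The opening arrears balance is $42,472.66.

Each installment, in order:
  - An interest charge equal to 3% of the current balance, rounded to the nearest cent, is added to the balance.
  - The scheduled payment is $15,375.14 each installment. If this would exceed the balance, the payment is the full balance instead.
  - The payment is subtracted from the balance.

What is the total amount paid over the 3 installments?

$45,013.42

Installment 1: $42,472.66 +$1,274.18 interest = $43,746.84; pay $15,375.14 → $28,371.70
Installment 2: $28,371.70 +$851.15 interest = $29,222.85; pay $15,375.14 → $13,847.71
Installment 3: $13,847.71 +$415.43 interest = $14,263.14; pay $14,263.14 → $0.00
Total paid: $45,013.42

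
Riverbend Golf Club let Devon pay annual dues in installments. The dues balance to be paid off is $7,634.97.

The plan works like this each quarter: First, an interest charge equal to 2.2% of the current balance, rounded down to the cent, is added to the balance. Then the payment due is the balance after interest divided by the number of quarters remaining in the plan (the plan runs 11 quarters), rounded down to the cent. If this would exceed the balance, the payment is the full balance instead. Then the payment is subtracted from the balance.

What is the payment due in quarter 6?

$790.89

Quarter 1: opening $7,634.97; interest $167.96 → $7,802.93; payment $709.35; balance $7,093.58
Quarter 2: opening $7,093.58; interest $156.05 → $7,249.63; payment $724.96; balance $6,524.67
Quarter 3: opening $6,524.67; interest $143.54 → $6,668.21; payment $740.91; balance $5,927.30
Quarter 4: opening $5,927.30; interest $130.40 → $6,057.70; payment $757.21; balance $5,300.49
Quarter 5: opening $5,300.49; interest $116.61 → $5,417.10; payment $773.87; balance $4,643.23
Quarter 6: opening $4,643.23; interest $102.15 → $4,745.38; payment $790.89; balance $3,954.49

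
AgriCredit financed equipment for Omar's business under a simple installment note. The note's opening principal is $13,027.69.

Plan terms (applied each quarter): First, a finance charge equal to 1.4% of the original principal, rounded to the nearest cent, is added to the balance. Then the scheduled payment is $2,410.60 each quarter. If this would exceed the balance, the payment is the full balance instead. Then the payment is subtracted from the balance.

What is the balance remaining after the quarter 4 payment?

Quarter 1: $13,027.69 +$182.39 interest = $13,210.08; pay $2,410.60 → $10,799.48
Quarter 2: $10,799.48 +$182.39 interest = $10,981.87; pay $2,410.60 → $8,571.27
Quarter 3: $8,571.27 +$182.39 interest = $8,753.66; pay $2,410.60 → $6,343.06
Quarter 4: $6,343.06 +$182.39 interest = $6,525.45; pay $2,410.60 → $4,114.85

$4,114.85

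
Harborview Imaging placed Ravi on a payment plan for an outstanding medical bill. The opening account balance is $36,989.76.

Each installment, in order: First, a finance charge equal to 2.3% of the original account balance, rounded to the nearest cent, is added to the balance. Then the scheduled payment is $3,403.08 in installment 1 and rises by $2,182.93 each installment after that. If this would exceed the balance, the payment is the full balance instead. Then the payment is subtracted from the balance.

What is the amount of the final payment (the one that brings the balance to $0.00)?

$3,249.62

Installment 1: opening $36,989.76; interest $850.76 → $37,840.52; payment $3,403.08; balance $34,437.44
Installment 2: opening $34,437.44; interest $850.76 → $35,288.20; payment $5,586.01; balance $29,702.19
Installment 3: opening $29,702.19; interest $850.76 → $30,552.95; payment $7,768.94; balance $22,784.01
Installment 4: opening $22,784.01; interest $850.76 → $23,634.77; payment $9,951.87; balance $13,682.90
Installment 5: opening $13,682.90; interest $850.76 → $14,533.66; payment $12,134.80; balance $2,398.86
Installment 6: opening $2,398.86; interest $850.76 → $3,249.62; payment $3,249.62; balance $0.00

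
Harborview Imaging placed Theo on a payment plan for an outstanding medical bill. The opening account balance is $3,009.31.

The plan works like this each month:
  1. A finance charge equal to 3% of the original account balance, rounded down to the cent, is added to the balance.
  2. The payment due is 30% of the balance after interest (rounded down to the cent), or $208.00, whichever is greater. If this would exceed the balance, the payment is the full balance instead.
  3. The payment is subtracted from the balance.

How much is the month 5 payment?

# | Opening | Interest | Payment | End bal
1 | $3,009.31 | $90.27 | $929.87 | $2,169.71
2 | $2,169.71 | $90.27 | $677.99 | $1,581.99
3 | $1,581.99 | $90.27 | $501.67 | $1,170.59
4 | $1,170.59 | $90.27 | $378.25 | $882.61
5 | $882.61 | $90.27 | $291.86 | $681.02

$291.86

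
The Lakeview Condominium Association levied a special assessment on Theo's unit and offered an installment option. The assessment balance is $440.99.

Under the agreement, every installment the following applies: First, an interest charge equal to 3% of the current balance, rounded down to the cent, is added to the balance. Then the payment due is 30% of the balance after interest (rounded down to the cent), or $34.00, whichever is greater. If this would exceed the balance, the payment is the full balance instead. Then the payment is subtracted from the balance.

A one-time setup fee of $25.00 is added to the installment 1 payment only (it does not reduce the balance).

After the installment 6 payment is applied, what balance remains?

Installment 1: $440.99 +$13.22 interest = $454.21; pay $136.26 (+ $25.00 fee) → $317.95
Installment 2: $317.95 +$9.53 interest = $327.48; pay $98.24 → $229.24
Installment 3: $229.24 +$6.87 interest = $236.11; pay $70.83 → $165.28
Installment 4: $165.28 +$4.95 interest = $170.23; pay $51.06 → $119.17
Installment 5: $119.17 +$3.57 interest = $122.74; pay $36.82 → $85.92
Installment 6: $85.92 +$2.57 interest = $88.49; pay $34.00 → $54.49

$54.49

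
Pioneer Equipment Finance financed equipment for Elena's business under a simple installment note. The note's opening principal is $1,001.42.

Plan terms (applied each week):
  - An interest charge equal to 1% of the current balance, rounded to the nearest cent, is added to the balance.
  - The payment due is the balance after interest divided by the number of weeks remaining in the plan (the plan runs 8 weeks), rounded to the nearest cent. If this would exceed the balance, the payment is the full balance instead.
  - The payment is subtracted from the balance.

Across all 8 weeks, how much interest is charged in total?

$46.13

Week 1: $1,001.42 +$10.01 interest = $1,011.43; pay $126.43 → $885.00
Week 2: $885.00 +$8.85 interest = $893.85; pay $127.69 → $766.16
Week 3: $766.16 +$7.66 interest = $773.82; pay $128.97 → $644.85
Week 4: $644.85 +$6.45 interest = $651.30; pay $130.26 → $521.04
Week 5: $521.04 +$5.21 interest = $526.25; pay $131.56 → $394.69
Week 6: $394.69 +$3.95 interest = $398.64; pay $132.88 → $265.76
Week 7: $265.76 +$2.66 interest = $268.42; pay $134.21 → $134.21
Week 8: $134.21 +$1.34 interest = $135.55; pay $135.55 → $0.00
Total interest: $10.01 + $8.85 + $7.66 + $6.45 + $5.21 + $3.95 + $2.66 + $1.34 = $46.13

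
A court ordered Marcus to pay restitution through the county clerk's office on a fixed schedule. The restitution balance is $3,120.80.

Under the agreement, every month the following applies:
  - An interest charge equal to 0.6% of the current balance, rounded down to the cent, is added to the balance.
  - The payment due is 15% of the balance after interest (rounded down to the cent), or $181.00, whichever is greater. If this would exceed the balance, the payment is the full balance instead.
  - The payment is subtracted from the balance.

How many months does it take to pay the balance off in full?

Month 1: $3,120.80 +$18.72 interest = $3,139.52; pay $470.92 → $2,668.60
Month 2: $2,668.60 +$16.01 interest = $2,684.61; pay $402.69 → $2,281.92
Month 3: $2,281.92 +$13.69 interest = $2,295.61; pay $344.34 → $1,951.27
Month 4: $1,951.27 +$11.70 interest = $1,962.97; pay $294.44 → $1,668.53
Month 5: $1,668.53 +$10.01 interest = $1,678.54; pay $251.78 → $1,426.76
Month 6: $1,426.76 +$8.56 interest = $1,435.32; pay $215.29 → $1,220.03
Month 7: $1,220.03 +$7.32 interest = $1,227.35; pay $184.10 → $1,043.25
Month 8: $1,043.25 +$6.25 interest = $1,049.50; pay $181.00 → $868.50
Month 9: $868.50 +$5.21 interest = $873.71; pay $181.00 → $692.71
Month 10: $692.71 +$4.15 interest = $696.86; pay $181.00 → $515.86
Month 11: $515.86 +$3.09 interest = $518.95; pay $181.00 → $337.95
Month 12: $337.95 +$2.02 interest = $339.97; pay $181.00 → $158.97
Month 13: $158.97 +$0.95 interest = $159.92; pay $159.92 → $0.00
Balance reaches $0.00 in month 13.

13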